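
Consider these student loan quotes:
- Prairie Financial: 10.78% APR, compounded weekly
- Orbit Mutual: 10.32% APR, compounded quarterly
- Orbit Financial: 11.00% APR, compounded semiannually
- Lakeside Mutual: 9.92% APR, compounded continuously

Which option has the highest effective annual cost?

Prairie Financial

Prairie Financial: (1 + 0.1078/52)^52 − 1 = 11.370%
Orbit Mutual: (1 + 0.1032/4)^4 − 1 = 10.726%
Orbit Financial: (1 + 0.1100/2)^2 − 1 = 11.302%
Lakeside Mutual: e^0.0992 − 1 = 10.429%
The highest effective annual rate is Prairie Financial at 11.370%.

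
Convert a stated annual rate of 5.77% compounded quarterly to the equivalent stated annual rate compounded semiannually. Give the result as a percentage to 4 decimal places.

5.8116%

EAR = (1 + 0.0577/4)^4 − 1 = 0.058961.
Solve (1 + r/2)^2 = 1.058961: r/2 = 1.058961^(1/2) − 1 = 0.029058, so r = 0.058116 = 5.8116%.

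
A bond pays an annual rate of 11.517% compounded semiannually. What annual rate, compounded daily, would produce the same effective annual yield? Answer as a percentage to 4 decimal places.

EAR = (1 + 0.11517/2)^2 − 1 = 0.118486.
Solve (1 + r/365)^365 = 1.118486: r/365 = 1.118486^(1/365) − 1 = 0.000307, so r = 0.111993 = 11.1993%.

11.1993%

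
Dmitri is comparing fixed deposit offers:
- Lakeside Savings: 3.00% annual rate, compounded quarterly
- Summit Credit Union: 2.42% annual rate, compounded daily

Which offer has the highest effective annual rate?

Lakeside Savings

Lakeside Savings: (1 + 0.0300/4)^4 − 1 = 3.034%
Summit Credit Union: (1 + 0.0242/365)^365 − 1 = 2.449%
The highest effective annual rate is Lakeside Savings at 3.034%.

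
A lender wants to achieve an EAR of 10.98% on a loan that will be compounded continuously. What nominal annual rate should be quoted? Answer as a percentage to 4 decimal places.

10.4180%

Continuous: nominal r satisfies e^r − 1 = 0.1098.
r = ln(1 + 0.1098) = ln(1.1098) = 0.104180 = 10.4180%.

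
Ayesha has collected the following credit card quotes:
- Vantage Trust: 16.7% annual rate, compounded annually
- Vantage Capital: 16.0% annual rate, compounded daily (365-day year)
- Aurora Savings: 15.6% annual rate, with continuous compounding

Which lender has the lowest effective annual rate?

Vantage Trust

Vantage Trust: compounded annually, EAR = 16.700%
Vantage Capital: (1 + 0.160/365)^365 − 1 = 17.347%
Aurora Savings: e^0.156 − 1 = 16.883%
The lowest effective annual rate is Vantage Trust at 16.700%.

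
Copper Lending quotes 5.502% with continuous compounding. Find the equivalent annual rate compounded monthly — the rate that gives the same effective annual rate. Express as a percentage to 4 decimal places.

5.5146%

EAR under continuous compounding: e^0.05502 − 1 = 0.056562.
Solve (1 + r/12)^12 = 1.056562: r/12 = 1.056562^(1/12) − 1 = 0.004596, so r = 0.055146 = 5.5146%.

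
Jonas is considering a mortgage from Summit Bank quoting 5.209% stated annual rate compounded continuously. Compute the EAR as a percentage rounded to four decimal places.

5.3471%

With continuous compounding, EAR = e^0.05209 − 1.
e^0.05209 = 1.053471, so EAR = 0.053471 = 5.3471%.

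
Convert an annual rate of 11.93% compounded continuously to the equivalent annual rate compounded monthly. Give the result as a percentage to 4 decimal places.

EAR under continuous compounding: e^0.1193 − 1 = 0.126708.
Solve (1 + r/12)^12 = 1.126708: r/12 = 1.126708^(1/12) − 1 = 0.009991, so r = 0.119895 = 11.9895%.

11.9895%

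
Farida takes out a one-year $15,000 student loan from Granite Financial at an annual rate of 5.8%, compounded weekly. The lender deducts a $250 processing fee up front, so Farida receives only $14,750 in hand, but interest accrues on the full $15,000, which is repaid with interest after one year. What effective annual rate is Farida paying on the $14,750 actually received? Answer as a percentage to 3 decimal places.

7.764%

Amount owed after one year: 15,000 × (1 + 0.058/52)^52 = 15,000 × 1.059681 = $15,895.21.
Effective rate on net proceeds: 15,895.21 / 14,750 − 1 = 0.077641 = 7.764%.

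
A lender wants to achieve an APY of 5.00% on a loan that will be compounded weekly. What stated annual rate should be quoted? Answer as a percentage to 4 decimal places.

(1 + r/52)^52 − 1 = 0.0500, so 1 + r/52 = 1.0500^(1/52).
r/52 = 0.000939, so r = 0.048813 = 4.8813%.

4.8813%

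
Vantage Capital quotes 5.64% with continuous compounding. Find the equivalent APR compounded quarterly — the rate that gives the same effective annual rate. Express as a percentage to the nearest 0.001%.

5.680%

EAR under continuous compounding: e^0.0564 − 1 = 0.058021.
Solve (1 + r/4)^4 = 1.058021: r/4 = 1.058021^(1/4) − 1 = 0.014200, so r = 0.056799 = 5.680%.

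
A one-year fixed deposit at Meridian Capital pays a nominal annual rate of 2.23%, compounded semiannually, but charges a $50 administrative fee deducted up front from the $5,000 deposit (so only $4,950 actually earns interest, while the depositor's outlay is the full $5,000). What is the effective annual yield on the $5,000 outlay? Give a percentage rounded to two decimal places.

1.22%

Value after one year: 4,950 × (1 + 0.0223/2)^2 = 4,950 × 1.022424 = $5,061.00.
Effective yield on the $5,000 outlay: 5,061.00 / 5,000 − 1 = 0.012200 = 1.22%.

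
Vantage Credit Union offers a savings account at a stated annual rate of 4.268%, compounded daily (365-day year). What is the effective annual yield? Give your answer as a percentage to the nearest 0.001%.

4.360%

EAR = (1 + 0.04268/365)^365 − 1.
= (1 + 0.000117)^365 − 1 = 1.043601 − 1 = 4.360%.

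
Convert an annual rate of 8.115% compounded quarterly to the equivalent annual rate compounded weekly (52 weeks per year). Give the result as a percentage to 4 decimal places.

EAR = (1 + 0.08115/4)^4 − 1 = 0.083653.
Solve (1 + r/52)^52 = 1.083653: r/52 = 1.083653^(1/52) − 1 = 0.001546, so r = 0.080400 = 8.0400%.

8.0400%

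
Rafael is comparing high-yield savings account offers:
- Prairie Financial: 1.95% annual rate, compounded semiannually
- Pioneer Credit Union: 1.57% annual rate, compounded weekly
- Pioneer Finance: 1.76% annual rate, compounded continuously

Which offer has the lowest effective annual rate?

Prairie Financial: (1 + 0.0195/2)^2 − 1 = 1.960%
Pioneer Credit Union: (1 + 0.0157/52)^52 − 1 = 1.582%
Pioneer Finance: e^0.0176 − 1 = 1.776%
The lowest effective annual rate is Pioneer Credit Union at 1.582%.

Pioneer Credit Union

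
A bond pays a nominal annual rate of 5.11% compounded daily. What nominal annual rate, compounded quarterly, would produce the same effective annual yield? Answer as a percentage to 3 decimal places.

5.142%

EAR = (1 + 0.0511/365)^365 − 1 = 0.052424.
Solve (1 + r/4)^4 = 1.052424: r/4 = 1.052424^(1/4) − 1 = 0.012856, so r = 0.051424 = 5.142%.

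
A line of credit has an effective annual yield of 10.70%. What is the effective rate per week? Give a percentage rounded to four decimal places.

The per-week rate i satisfies (1 + i)^52 = 1 + 0.1070.
i = 1.1070^(1/52) − 1 = 0.0019568 = 0.1957%.

0.1957%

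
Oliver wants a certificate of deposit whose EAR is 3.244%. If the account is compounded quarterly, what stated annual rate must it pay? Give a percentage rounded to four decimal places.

3.2053%

(1 + r/4)^4 − 1 = 0.03244, so 1 + r/4 = 1.03244^(1/4).
r/4 = 0.008013, so r = 0.032053 = 3.2053%.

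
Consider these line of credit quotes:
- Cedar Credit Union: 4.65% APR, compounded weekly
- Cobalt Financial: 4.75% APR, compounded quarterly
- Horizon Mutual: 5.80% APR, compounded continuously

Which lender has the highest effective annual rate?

Cedar Credit Union: (1 + 0.0465/52)^52 − 1 = 4.758%
Cobalt Financial: (1 + 0.0475/4)^4 − 1 = 4.835%
Horizon Mutual: e^0.0580 − 1 = 5.971%
The highest effective annual rate is Horizon Mutual at 5.971%.

Horizon Mutual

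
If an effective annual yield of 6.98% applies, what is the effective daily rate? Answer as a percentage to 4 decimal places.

The per-day rate i satisfies (1 + i)^365 = 1 + 0.0698.
i = 1.0698^(1/365) − 1 = 0.0001849 = 0.0185%.

0.0185%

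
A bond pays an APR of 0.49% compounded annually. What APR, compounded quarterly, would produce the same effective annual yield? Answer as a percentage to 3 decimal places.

0.489%

Compounded annually, EAR = nominal = 0.004900.
Solve (1 + r/4)^4 = 1.004900: r/4 = 1.004900^(1/4) − 1 = 0.001223, so r = 0.004891 = 0.489%.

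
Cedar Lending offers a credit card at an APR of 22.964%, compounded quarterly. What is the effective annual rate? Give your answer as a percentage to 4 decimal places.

25.0183%

EAR = (1 + 0.22964/4)^4 − 1.
= (1 + 0.057410)^4 − 1 = 1.250183 − 1 = 25.0183%.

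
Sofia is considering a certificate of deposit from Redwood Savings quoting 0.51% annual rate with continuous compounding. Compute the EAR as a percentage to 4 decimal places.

With continuous compounding, EAR = e^0.0051 − 1.
e^0.0051 = 1.005113, so EAR = 0.005113 = 0.5113%.

0.5113%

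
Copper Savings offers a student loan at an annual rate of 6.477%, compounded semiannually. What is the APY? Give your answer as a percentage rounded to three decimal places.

6.582%

EAR = (1 + 0.06477/2)^2 − 1.
= 1.065819 − 1 = 6.582%.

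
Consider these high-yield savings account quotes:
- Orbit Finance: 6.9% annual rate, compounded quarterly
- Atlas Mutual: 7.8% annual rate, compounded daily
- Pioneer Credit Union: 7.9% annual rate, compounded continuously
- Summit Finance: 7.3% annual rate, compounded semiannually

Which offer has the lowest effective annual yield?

Orbit Finance: (1 + 0.069/4)^4 − 1 = 7.081%
Atlas Mutual: (1 + 0.078/365)^365 − 1 = 8.111%
Pioneer Credit Union: e^0.079 − 1 = 8.220%
Summit Finance: (1 + 0.073/2)^2 − 1 = 7.433%
The lowest effective annual rate is Orbit Finance at 7.081%.

Orbit Finance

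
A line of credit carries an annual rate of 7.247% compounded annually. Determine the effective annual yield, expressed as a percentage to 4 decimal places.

Annual compounding means the effective rate equals the nominal rate: 7.2470%.

7.2470%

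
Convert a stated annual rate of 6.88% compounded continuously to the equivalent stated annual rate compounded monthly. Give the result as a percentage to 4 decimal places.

6.8998%

EAR under continuous compounding: e^0.0688 − 1 = 0.071222.
Solve (1 + r/12)^12 = 1.071222: r/12 = 1.071222^(1/12) − 1 = 0.005750, so r = 0.068998 = 6.8998%.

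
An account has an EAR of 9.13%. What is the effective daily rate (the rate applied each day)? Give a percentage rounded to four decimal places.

0.0239%

The per-day rate i satisfies (1 + i)^365 = 1 + 0.0913.
i = 1.0913^(1/365) − 1 = 0.0002394 = 0.0239%.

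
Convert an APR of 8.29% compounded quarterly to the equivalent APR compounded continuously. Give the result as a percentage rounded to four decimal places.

8.2053%

EAR = (1 + 0.0829/4)^4 − 1 = 0.085513.
Equivalent continuous rate: r = ln(1 + 0.085513) = 0.082053 = 8.2053%.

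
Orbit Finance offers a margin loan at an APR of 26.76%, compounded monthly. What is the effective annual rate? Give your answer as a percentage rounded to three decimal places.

EAR = (1 + 0.2676/12)^12 − 1.
= 1.302988 − 1 = 30.299%.

30.299%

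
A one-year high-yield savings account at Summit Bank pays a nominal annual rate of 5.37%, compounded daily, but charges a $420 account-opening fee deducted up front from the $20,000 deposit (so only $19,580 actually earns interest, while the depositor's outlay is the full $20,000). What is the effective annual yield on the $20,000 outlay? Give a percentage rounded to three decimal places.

3.301%

Value after one year: 19,580 × (1 + 0.0537/365)^365 = 19,580 × 1.055164 = $20,660.11.
Effective yield on the $20,000 outlay: 20,660.11 / 20,000 − 1 = 0.033005 = 3.301%.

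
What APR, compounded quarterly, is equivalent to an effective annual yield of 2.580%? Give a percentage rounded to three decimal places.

2.555%

(1 + r/4)^4 − 1 = 0.02580, so 1 + r/4 = 1.02580^(1/4).
r/4 = 0.006389, so r = 0.025554 = 2.555%.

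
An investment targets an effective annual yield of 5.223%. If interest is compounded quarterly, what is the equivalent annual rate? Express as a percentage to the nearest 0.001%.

(1 + r/4)^4 − 1 = 0.05223, so 1 + r/4 = 1.05223^(1/4).
r/4 = 0.012809, so r = 0.051237 = 5.124%.

5.124%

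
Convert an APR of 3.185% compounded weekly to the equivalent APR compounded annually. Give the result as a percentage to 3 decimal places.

3.235%

EAR = (1 + 0.03185/52)^52 − 1 = 0.032353.
Compounded annually, the equivalent nominal rate is the EAR itself: 3.235%.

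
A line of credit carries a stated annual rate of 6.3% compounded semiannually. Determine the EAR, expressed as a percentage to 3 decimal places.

EAR = (1 + 0.063/2)^2 − 1.
= 1.063992 − 1 = 6.399%.

6.399%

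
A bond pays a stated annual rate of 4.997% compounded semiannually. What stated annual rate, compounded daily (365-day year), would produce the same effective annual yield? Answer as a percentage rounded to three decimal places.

EAR = (1 + 0.04997/2)^2 − 1 = 0.050594.
Solve (1 + r/365)^365 = 1.050594: r/365 = 1.050594^(1/365) − 1 = 0.000135, so r = 0.049359 = 4.936%.

4.936%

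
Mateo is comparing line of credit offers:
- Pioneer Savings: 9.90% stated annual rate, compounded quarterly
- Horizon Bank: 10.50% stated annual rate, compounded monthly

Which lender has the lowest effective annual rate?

Pioneer Savings: (1 + 0.0990/4)^4 − 1 = 10.274%
Horizon Bank: (1 + 0.1050/12)^12 − 1 = 11.020%
The lowest effective annual rate is Pioneer Savings at 10.274%.

Pioneer Savings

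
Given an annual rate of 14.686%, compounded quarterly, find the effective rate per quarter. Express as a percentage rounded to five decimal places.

3.67150%

With a nominal annual rate compounded quarterly, the periodic rate is the nominal rate divided by 4.
i = 0.14686 / 4 = 0.0367150 = 3.67150%.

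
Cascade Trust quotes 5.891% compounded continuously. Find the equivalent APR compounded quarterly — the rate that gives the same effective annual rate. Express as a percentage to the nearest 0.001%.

5.935%

EAR under continuous compounding: e^0.05891 − 1 = 0.060680.
Solve (1 + r/4)^4 = 1.060680: r/4 = 1.060680^(1/4) − 1 = 0.014836, so r = 0.059346 = 5.935%.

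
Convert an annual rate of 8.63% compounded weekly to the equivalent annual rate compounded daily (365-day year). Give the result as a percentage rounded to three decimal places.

EAR = (1 + 0.0863/52)^52 − 1 = 0.090055.
Solve (1 + r/365)^365 = 1.090055: r/365 = 1.090055^(1/365) − 1 = 0.000236, so r = 0.086239 = 8.624%.

8.624%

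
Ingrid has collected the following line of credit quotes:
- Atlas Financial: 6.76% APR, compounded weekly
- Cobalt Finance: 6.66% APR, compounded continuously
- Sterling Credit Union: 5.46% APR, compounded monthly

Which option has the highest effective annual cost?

Atlas Financial

Atlas Financial: (1 + 0.0676/52)^52 − 1 = 6.989%
Cobalt Finance: e^0.0666 − 1 = 6.887%
Sterling Credit Union: (1 + 0.0546/12)^12 − 1 = 5.599%
The highest effective annual rate is Atlas Financial at 6.989%.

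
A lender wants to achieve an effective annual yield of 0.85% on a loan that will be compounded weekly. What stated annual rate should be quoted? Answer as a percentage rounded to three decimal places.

(1 + r/52)^52 − 1 = 0.0085, so 1 + r/52 = 1.0085^(1/52).
r/52 = 0.000163, so r = 0.008465 = 0.846%.

0.846%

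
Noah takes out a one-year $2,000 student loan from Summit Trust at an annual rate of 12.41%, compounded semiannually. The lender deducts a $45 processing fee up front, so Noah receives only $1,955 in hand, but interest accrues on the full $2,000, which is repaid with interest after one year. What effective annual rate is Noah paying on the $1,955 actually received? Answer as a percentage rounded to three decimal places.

Amount owed after one year: 2,000 × (1 + 0.1241/2)^2 = 2,000 × 1.127950 = $2,255.90.
Effective rate on net proceeds: 2,255.90 / 1,955 − 1 = 0.153913 = 15.391%.

15.391%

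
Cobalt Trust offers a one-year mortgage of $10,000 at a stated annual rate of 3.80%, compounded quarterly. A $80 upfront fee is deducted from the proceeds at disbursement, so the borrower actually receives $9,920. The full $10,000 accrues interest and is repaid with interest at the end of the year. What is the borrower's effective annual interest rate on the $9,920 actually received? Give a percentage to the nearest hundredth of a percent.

4.69%

Amount owed after one year: 10,000 × (1 + 0.0380/4)^4 = 10,000 × 1.038545 = $10,385.45.
Effective rate on net proceeds: 10,385.45 / 9,920 − 1 = 0.046920 = 4.69%.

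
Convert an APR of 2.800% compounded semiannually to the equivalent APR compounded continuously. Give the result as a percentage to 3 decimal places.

2.781%

EAR = (1 + 0.02800/2)^2 − 1 = 0.028196.
Equivalent continuous rate: r = ln(1 + 0.028196) = 0.027806 = 2.781%.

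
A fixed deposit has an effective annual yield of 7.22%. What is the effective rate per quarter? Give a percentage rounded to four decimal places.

The per-quarter rate i satisfies (1 + i)^4 = 1 + 0.0722.
i = 1.0722^(1/4) − 1 = 0.0175809 = 1.7581%.

1.7581%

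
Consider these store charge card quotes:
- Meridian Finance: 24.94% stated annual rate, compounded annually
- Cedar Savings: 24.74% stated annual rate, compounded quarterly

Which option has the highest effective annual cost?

Cedar Savings

Meridian Finance: compounded annually, EAR = 24.940%
Cedar Savings: (1 + 0.2474/4)^4 − 1 = 27.131%
The highest effective annual rate is Cedar Savings at 27.131%.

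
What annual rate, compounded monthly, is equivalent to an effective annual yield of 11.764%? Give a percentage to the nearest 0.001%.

(1 + r/12)^12 − 1 = 0.11764, so 1 + r/12 = 1.11764^(1/12).
r/12 = 0.009311, so r = 0.111736 = 11.174%.

11.174%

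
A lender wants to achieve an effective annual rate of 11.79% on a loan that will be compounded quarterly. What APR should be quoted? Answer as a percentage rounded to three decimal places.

(1 + r/4)^4 − 1 = 0.1179, so 1 + r/4 = 1.1179^(1/4).
r/4 = 0.028255, so r = 0.113019 = 11.302%.

11.302%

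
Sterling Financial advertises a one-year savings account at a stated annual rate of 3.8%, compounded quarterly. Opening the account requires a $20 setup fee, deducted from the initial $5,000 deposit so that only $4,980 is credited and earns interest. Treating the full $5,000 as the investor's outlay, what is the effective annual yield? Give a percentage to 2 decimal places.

3.44%

Value after one year: 4,980 × (1 + 0.038/4)^4 = 4,980 × 1.038545 = $5,171.95.
Effective yield on the $5,000 outlay: 5,171.95 / 5,000 − 1 = 0.034391 = 3.44%.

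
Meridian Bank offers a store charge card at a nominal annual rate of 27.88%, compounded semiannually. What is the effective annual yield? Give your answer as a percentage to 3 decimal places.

EAR = (1 + 0.2788/2)^2 − 1.
= (1 + 0.139400)^2 − 1 = 1.298232 − 1 = 29.823%.

29.823%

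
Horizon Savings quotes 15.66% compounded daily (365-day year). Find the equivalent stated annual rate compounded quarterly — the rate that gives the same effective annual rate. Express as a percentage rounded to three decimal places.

EAR = (1 + 0.1566/365)^365 − 1 = 0.169488.
Solve (1 + r/4)^4 = 1.169488: r/4 = 1.169488^(1/4) − 1 = 0.039918, so r = 0.159671 = 15.967%.

15.967%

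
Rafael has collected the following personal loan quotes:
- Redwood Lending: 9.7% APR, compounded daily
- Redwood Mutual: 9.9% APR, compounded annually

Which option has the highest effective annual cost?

Redwood Lending

Redwood Lending: (1 + 0.097/365)^365 − 1 = 10.185%
Redwood Mutual: compounded annually, EAR = 9.900%
The highest effective annual rate is Redwood Lending at 10.185%.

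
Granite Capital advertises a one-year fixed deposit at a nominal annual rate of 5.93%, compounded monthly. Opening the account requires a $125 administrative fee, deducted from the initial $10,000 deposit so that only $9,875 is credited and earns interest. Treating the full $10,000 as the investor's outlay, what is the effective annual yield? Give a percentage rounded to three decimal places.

4.768%

Value after one year: 9,875 × (1 + 0.0593/12)^12 = 9,875 × 1.060939 = $10,476.77.
Effective yield on the $10,000 outlay: 10,476.77 / 10,000 − 1 = 0.047677 = 4.768%.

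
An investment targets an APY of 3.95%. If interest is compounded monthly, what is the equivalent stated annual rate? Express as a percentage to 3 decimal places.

(1 + r/12)^12 − 1 = 0.0395, so 1 + r/12 = 1.0395^(1/12).
r/12 = 0.003234, so r = 0.038802 = 3.880%.

3.880%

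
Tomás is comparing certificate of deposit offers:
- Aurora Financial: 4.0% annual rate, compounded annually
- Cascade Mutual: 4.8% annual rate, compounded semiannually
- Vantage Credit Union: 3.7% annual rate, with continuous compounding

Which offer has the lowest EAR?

Vantage Credit Union

Aurora Financial: compounded annually, EAR = 4.000%
Cascade Mutual: (1 + 0.048/2)^2 − 1 = 4.858%
Vantage Credit Union: e^0.037 − 1 = 3.769%
The lowest effective annual rate is Vantage Credit Union at 3.769%.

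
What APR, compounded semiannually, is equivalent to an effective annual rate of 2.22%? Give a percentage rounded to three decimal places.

2.208%

(1 + r/2)^2 − 1 = 0.0222, so 1 + r/2 = 1.0222^(1/2).
r/2 = 0.011039, so r = 0.022078 = 2.208%.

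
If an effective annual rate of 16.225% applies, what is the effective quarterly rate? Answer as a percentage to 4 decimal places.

The per-quarter rate i satisfies (1 + i)^4 = 1 + 0.16225.
i = 1.16225^(1/4) − 1 = 0.0383049 = 3.8305%.

3.8305%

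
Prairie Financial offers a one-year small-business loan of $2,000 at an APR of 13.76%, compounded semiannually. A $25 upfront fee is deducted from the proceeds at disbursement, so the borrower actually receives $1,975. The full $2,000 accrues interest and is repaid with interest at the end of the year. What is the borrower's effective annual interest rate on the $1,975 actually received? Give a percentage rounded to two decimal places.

15.68%

Amount owed after one year: 2,000 × (1 + 0.1376/2)^2 = 2,000 × 1.142333 = $2,284.67.
Effective rate on net proceeds: 2,284.67 / 1,975 − 1 = 0.156793 = 15.68%.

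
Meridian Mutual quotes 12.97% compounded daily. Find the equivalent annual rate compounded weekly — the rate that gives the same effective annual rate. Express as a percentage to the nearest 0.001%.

12.984%

EAR = (1 + 0.1297/365)^365 − 1 = 0.138461.
Solve (1 + r/52)^52 = 1.138461: r/52 = 1.138461^(1/52) − 1 = 0.002497, so r = 0.129839 = 12.984%.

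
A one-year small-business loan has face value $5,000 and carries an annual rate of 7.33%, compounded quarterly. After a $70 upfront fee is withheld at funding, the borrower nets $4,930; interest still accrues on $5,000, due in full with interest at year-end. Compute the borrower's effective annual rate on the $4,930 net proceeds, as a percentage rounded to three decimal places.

Amount owed after one year: 5,000 × (1 + 0.0733/4)^4 = 5,000 × 1.075340 = $5,376.70.
Effective rate on net proceeds: 5,376.70 / 4,930 − 1 = 0.090608 = 9.061%.

9.061%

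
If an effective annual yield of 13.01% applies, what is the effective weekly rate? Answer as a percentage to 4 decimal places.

0.2355%

The per-week rate i satisfies (1 + i)^52 = 1 + 0.1301.
i = 1.1301^(1/52) − 1 = 0.0023548 = 0.2355%.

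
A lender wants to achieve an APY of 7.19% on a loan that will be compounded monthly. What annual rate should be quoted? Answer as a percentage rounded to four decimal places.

6.9634%

(1 + r/12)^12 − 1 = 0.0719, so 1 + r/12 = 1.0719^(1/12).
r/12 = 0.005803, so r = 0.069634 = 6.9634%.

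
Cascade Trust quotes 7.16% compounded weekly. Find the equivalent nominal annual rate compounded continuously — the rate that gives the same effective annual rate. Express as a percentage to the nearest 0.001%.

EAR = (1 + 0.0716/52)^52 − 1 = 0.074173.
Equivalent continuous rate: r = ln(1 + 0.074173) = 0.071551 = 7.155%.

7.155%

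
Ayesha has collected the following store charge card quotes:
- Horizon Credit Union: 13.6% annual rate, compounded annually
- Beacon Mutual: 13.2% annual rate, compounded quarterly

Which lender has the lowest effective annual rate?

Horizon Credit Union: compounded annually, EAR = 13.600%
Beacon Mutual: (1 + 0.132/4)^4 − 1 = 13.868%
The lowest effective annual rate is Horizon Credit Union at 13.600%.

Horizon Credit Union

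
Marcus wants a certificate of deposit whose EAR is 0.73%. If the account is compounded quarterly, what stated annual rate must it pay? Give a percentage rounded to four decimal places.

0.7280%

(1 + r/4)^4 − 1 = 0.0073, so 1 + r/4 = 1.0073^(1/4).
r/4 = 0.001820, so r = 0.007280 = 0.7280%.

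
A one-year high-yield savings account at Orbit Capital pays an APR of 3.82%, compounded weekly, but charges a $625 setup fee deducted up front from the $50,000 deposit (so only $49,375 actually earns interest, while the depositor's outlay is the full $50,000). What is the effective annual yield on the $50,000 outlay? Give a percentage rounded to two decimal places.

Value after one year: 49,375 × (1 + 0.0382/52)^52 = 49,375 × 1.038924 = $51,296.89.
Effective yield on the $50,000 outlay: 51,296.89 / 50,000 − 1 = 0.025938 = 2.59%.

2.59%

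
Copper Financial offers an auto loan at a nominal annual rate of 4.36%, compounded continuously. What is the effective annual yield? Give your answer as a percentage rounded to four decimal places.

4.4564%

With continuous compounding, EAR = e^0.0436 − 1.
e^0.0436 = 1.044564, so EAR = 0.044564 = 4.4564%.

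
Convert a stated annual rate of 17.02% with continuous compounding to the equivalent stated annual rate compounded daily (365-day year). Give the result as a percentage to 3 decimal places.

EAR under continuous compounding: e^0.1702 − 1 = 0.185542.
Solve (1 + r/365)^365 = 1.185542: r/365 = 1.185542^(1/365) − 1 = 0.000466, so r = 0.170240 = 17.024%.

17.024%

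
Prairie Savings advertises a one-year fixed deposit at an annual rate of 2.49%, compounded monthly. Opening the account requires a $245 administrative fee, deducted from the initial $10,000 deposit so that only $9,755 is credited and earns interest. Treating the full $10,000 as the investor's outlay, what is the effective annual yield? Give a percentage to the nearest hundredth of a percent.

Value after one year: 9,755 × (1 + 0.0249/12)^12 = 9,755 × 1.025186 = $10,000.69.
Effective yield on the $10,000 outlay: 10,000.69 / 10,000 − 1 = 0.000069 = 0.01%.

0.01%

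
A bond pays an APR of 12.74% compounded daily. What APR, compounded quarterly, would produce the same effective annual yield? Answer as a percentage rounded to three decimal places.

12.943%

EAR = (1 + 0.1274/365)^365 − 1 = 0.135846.
Solve (1 + r/4)^4 = 1.135846: r/4 = 1.135846^(1/4) − 1 = 0.032357, so r = 0.129428 = 12.943%.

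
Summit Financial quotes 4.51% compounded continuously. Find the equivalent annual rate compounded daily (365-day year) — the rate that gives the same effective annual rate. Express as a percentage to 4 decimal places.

4.5103%

EAR under continuous compounding: e^0.0451 − 1 = 0.046132.
Solve (1 + r/365)^365 = 1.046132: r/365 = 1.046132^(1/365) − 1 = 0.000124, so r = 0.045103 = 4.5103%.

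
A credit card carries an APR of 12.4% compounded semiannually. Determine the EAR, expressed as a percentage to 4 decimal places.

12.7844%

EAR = (1 + 0.124/2)^2 − 1.
= (1 + 0.062000)^2 − 1 = 1.127844 − 1 = 12.7844%.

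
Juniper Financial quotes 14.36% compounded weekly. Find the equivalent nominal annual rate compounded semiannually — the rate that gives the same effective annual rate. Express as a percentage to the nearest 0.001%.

EAR = (1 + 0.1436/52)^52 − 1 = 0.154194.
Solve (1 + r/2)^2 = 1.154194: r/2 = 1.154194^(1/2) − 1 = 0.074334, so r = 0.148668 = 14.867%.

14.867%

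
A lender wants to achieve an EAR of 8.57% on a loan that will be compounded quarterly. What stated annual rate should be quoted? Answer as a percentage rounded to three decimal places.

(1 + r/4)^4 − 1 = 0.0857, so 1 + r/4 = 1.0857^(1/4).
r/4 = 0.020769, so r = 0.083076 = 8.308%.

8.308%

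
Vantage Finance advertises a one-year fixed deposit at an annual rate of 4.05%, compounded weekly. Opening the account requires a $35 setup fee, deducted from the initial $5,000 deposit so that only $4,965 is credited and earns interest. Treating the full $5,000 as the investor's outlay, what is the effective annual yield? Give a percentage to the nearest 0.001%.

Value after one year: 4,965 × (1 + 0.0405/52)^52 = 4,965 × 1.041315 = $5,170.13.
Effective yield on the $5,000 outlay: 5,170.13 / 5,000 − 1 = 0.034026 = 3.403%.

3.403%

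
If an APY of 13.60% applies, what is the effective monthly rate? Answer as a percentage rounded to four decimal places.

1.0683%

The per-month rate i satisfies (1 + i)^12 = 1 + 0.1360.
i = 1.1360^(1/12) − 1 = 0.0106828 = 1.0683%.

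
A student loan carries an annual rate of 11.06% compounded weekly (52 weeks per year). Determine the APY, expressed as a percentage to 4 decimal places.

EAR = (1 + 0.1106/52)^52 − 1.
= (1 + 0.002127)^52 − 1 = 1.116817 − 1 = 11.6817%.

11.6817%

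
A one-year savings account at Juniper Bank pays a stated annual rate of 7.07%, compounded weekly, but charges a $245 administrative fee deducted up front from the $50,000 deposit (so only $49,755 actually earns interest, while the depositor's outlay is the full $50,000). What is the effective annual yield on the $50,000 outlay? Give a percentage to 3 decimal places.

6.795%

Value after one year: 49,755 × (1 + 0.0707/52)^52 = 49,755 × 1.073208 = $53,397.45.
Effective yield on the $50,000 outlay: 53,397.45 / 50,000 − 1 = 0.067949 = 6.795%.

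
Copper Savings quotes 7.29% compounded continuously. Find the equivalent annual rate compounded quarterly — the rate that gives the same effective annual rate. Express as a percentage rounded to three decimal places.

7.357%

EAR under continuous compounding: e^0.0729 − 1 = 0.075623.
Solve (1 + r/4)^4 = 1.075623: r/4 = 1.075623^(1/4) − 1 = 0.018392, so r = 0.073568 = 7.357%.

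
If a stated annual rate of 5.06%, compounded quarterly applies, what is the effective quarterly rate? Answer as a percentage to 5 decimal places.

With a nominal annual rate compounded quarterly, the periodic rate is the nominal rate divided by 4.
i = 0.0506 / 4 = 0.0126500 = 1.26500%.

1.26500%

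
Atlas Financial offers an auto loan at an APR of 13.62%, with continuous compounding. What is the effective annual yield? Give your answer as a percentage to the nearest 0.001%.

With continuous compounding, EAR = e^0.1362 − 1.
e^0.1362 = 1.145911, so EAR = 0.145911 = 14.591%.

14.591%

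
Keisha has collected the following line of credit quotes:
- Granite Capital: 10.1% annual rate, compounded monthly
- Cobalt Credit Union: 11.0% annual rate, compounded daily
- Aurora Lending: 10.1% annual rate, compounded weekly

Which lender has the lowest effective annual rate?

Granite Capital

Granite Capital: (1 + 0.101/12)^12 − 1 = 10.581%
Cobalt Credit Union: (1 + 0.110/365)^365 − 1 = 11.626%
Aurora Lending: (1 + 0.101/52)^52 − 1 = 10.617%
The lowest effective annual rate is Granite Capital at 10.581%.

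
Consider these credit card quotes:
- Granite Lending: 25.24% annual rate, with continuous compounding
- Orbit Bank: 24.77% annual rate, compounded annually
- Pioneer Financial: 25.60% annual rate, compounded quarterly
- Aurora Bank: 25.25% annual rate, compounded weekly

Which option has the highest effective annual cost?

Granite Lending

Granite Lending: e^0.2524 − 1 = 28.711%
Orbit Bank: compounded annually, EAR = 24.770%
Pioneer Financial: (1 + 0.2560/4)^4 − 1 = 28.164%
Aurora Bank: (1 + 0.2525/52)^52 − 1 = 28.645%
The highest effective annual rate is Granite Lending at 28.711%.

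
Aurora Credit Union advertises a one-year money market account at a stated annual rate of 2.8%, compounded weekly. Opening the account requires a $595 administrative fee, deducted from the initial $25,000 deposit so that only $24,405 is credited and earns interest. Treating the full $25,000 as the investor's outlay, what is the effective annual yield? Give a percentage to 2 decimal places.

Value after one year: 24,405 × (1 + 0.028/52)^52 = 24,405 × 1.028388 = $25,097.81.
Effective yield on the $25,000 outlay: 25,097.81 / 25,000 − 1 = 0.003912 = 0.39%.

0.39%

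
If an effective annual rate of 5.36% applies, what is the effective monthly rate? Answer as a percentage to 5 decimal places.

The per-month rate i satisfies (1 + i)^12 = 1 + 0.0536.
i = 1.0536^(1/12) − 1 = 0.0043606 = 0.43606%.

0.43606%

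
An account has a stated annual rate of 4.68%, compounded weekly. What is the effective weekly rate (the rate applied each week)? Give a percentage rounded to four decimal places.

With a nominal annual rate compounded weekly, the periodic rate is the nominal rate divided by 52.
i = 0.0468 / 52 = 0.0009000 = 0.0900%.

0.0900%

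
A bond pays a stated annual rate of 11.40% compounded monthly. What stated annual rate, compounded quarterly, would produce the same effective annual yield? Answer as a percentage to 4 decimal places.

EAR = (1 + 0.1140/12)^12 − 1 = 0.120149.
Solve (1 + r/4)^4 = 1.120149: r/4 = 1.120149^(1/4) − 1 = 0.028772, so r = 0.115086 = 11.5086%.

11.5086%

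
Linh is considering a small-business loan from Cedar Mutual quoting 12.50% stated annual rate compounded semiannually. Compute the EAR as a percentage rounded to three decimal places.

EAR = (1 + 0.1250/2)^2 − 1.
= (1 + 0.062500)^2 − 1 = 1.128906 − 1 = 12.891%.

12.891%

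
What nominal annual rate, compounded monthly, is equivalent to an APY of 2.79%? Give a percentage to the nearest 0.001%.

2.755%

(1 + r/12)^12 − 1 = 0.0279, so 1 + r/12 = 1.0279^(1/12).
r/12 = 0.002296, so r = 0.027549 = 2.755%.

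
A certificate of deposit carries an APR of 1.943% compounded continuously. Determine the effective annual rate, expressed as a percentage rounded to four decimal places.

With continuous compounding, EAR = e^0.01943 − 1.
e^0.01943 = 1.019620, so EAR = 0.019620 = 1.9620%.

1.9620%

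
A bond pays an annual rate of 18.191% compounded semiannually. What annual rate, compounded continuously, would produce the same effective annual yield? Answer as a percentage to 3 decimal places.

17.411%

EAR = (1 + 0.18191/2)^2 − 1 = 0.190183.
Equivalent continuous rate: r = ln(1 + 0.190183) = 0.174107 = 17.411%.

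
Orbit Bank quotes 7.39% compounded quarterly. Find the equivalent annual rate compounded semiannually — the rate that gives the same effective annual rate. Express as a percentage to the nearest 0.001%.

7.458%

EAR = (1 + 0.0739/4)^4 − 1 = 0.075973.
Solve (1 + r/2)^2 = 1.075973: r/2 = 1.075973^(1/2) − 1 = 0.037291, so r = 0.074583 = 7.458%.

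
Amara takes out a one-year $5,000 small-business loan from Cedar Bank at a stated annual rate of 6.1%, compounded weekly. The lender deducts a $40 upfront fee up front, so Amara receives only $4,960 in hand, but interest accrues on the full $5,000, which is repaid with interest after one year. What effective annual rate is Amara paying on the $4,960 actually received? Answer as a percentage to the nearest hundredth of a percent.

7.14%

Amount owed after one year: 5,000 × (1 + 0.061/52)^52 = 5,000 × 1.062861 = $5,314.30.
Effective rate on net proceeds: 5,314.30 / 4,960 − 1 = 0.071432 = 7.14%.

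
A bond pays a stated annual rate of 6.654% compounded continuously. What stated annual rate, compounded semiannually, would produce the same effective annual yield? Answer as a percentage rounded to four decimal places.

6.7659%

EAR under continuous compounding: e^0.06654 − 1 = 0.068804.
Solve (1 + r/2)^2 = 1.068804: r/2 = 1.068804^(1/2) − 1 = 0.033830, so r = 0.067659 = 6.7659%.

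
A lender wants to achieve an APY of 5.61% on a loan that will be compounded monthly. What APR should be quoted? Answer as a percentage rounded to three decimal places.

(1 + r/12)^12 − 1 = 0.0561, so 1 + r/12 = 1.0561^(1/12).
r/12 = 0.004559, so r = 0.054707 = 5.471%.

5.471%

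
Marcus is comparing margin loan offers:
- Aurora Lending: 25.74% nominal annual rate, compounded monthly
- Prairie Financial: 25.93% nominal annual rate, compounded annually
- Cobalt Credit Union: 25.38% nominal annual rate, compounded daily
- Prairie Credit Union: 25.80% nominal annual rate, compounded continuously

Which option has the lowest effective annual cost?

Prairie Financial

Aurora Lending: (1 + 0.2574/12)^12 − 1 = 29.005%
Prairie Financial: compounded annually, EAR = 25.930%
Cobalt Credit Union: (1 + 0.2538/365)^365 − 1 = 28.880%
Prairie Credit Union: e^0.2580 − 1 = 29.434%
The lowest effective annual rate is Prairie Financial at 25.930%.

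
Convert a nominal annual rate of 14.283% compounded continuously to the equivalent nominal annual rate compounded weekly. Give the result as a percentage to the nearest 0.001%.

EAR under continuous compounding: e^0.14283 − 1 = 0.153534.
Solve (1 + r/52)^52 = 1.153534: r/52 = 1.153534^(1/52) − 1 = 0.002751, so r = 0.143026 = 14.303%.

14.303%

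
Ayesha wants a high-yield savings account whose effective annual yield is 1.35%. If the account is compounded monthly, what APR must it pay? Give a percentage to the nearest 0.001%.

1.342%

(1 + r/12)^12 − 1 = 0.0135, so 1 + r/12 = 1.0135^(1/12).
r/12 = 0.001118, so r = 0.013417 = 1.342%.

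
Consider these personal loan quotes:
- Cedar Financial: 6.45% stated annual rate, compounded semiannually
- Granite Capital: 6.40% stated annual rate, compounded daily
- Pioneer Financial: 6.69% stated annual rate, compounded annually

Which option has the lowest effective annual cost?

Cedar Financial: (1 + 0.0645/2)^2 − 1 = 6.554%
Granite Capital: (1 + 0.0640/365)^365 − 1 = 6.609%
Pioneer Financial: compounded annually, EAR = 6.690%
The lowest effective annual rate is Cedar Financial at 6.554%.

Cedar Financial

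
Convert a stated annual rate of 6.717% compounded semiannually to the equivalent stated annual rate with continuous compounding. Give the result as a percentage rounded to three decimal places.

EAR = (1 + 0.06717/2)^2 − 1 = 0.068298.
Equivalent continuous rate: r = ln(1 + 0.068298) = 0.066067 = 6.607%.

6.607%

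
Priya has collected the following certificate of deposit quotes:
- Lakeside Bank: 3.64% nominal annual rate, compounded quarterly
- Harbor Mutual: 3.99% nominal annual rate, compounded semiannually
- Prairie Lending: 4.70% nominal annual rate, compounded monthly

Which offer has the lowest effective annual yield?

Lakeside Bank: (1 + 0.0364/4)^4 − 1 = 3.690%
Harbor Mutual: (1 + 0.0399/2)^2 − 1 = 4.030%
Prairie Lending: (1 + 0.0470/12)^12 − 1 = 4.803%
The lowest effective annual rate is Lakeside Bank at 3.690%.

Lakeside Bank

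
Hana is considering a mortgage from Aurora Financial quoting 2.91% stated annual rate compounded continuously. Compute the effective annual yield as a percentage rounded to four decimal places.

2.9528%

With continuous compounding, EAR = e^0.0291 − 1.
e^0.0291 = 1.029528, so EAR = 0.029528 = 2.9528%.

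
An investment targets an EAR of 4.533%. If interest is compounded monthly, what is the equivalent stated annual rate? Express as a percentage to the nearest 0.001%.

(1 + r/12)^12 − 1 = 0.04533, so 1 + r/12 = 1.04533^(1/12).
r/12 = 0.003701, so r = 0.044415 = 4.441%.

4.441%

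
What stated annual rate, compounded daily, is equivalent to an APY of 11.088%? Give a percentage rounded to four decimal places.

10.5168%

(1 + r/365)^365 − 1 = 0.11088, so 1 + r/365 = 1.11088^(1/365).
r/365 = 0.000288, so r = 0.105168 = 10.5168%.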